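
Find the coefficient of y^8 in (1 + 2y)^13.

329472

The general term is C(13,j)·(1)^j·(2y)^(13-j); the y^8 term has j = 5.
C(13,5) = 1287.
Coefficient = C(13,5) · 2^8 = 1287 · 256 = 329472.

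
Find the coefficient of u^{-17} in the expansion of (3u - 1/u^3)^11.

-26730

General term: C(11,j)·(3u)^j·(-1/u^3)^(11-j), with u-exponent 1j − 3(11−j) = 4j − 33.
Set 4j − 33 = -17: j = 4.
C(11,4) = 330; 3^4 = 81; (-1)^7 = -1.
Coefficient = 330 · 81 · (-1) = -26730.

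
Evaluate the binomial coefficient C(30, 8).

5852925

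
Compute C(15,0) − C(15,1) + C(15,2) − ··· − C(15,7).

The partial alternating sum Σ_{k=0}^{7} (−1)^k C(15,k) = (−1)^7 C(14,7) = -3432.

-3432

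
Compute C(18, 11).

31824

C(18,11) = C(18,7) by symmetry.
C(18,7) = (18·17·16·15·14·13·12) / 7! = 160392960 / 5040 = 31824.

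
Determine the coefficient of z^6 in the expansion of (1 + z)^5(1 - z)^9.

Coefficient of z^6 = Σ_{j} C(5,j)·1^j·C(9,6-j)·(-1)^(6-j) for j from 0 to 5.
= 84 + (-630) + 1260 + (-840) + 180 + (-9) = 45.

45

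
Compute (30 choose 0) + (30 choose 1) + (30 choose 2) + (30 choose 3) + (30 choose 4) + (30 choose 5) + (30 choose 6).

1 + 30 + 435 + 4060 + 27405 + 142506 + 593775 = 768212.

768212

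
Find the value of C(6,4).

C(6,4) = C(6,2) by symmetry.
C(6,2) = (6·5) / 2! = 30 / 2 = 15.

15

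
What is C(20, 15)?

15504

C(20,15) = C(20,5) by symmetry.
C(20,5) = (20·19·18·17·16) / 5! = 1860480 / 120 = 15504.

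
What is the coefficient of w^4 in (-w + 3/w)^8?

General term: C(8,j)·(-w)^j·(3/w)^(8-j), with w-exponent 1j − 1(8−j) = 2j − 8.
Set 2j − 8 = 4: j = 6.
C(8,6) = 28; (-1)^6 = 1; 3^2 = 9.
Coefficient = 28 · 1 · 9 = 252.

252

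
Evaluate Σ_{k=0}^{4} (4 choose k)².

Σ C(4,k)² is the coefficient of x^4 in (1+x)^4(1+x)^4 = (1+x)^8, i.e. C(8,4) = 70.

70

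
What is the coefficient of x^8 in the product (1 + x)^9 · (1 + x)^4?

(1 + x)^9(1 + x)^4 = (1 + x)^13, so the coefficient of x^8 is C(13,8)·1^8 = 1287·1 = 1287.

1287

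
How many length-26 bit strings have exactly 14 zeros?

Choose the 14 positions: C(26,14) = 9657700.

9657700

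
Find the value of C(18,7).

C(18,7) = (18·17·16·15·14·13·12) / 7! = 160392960 / 5040 = 31824.

31824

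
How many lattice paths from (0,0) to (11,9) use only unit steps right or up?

Each path is a sequence of 20 steps with 11 rights: C(20,11) = 167960.

167960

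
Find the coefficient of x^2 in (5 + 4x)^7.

The general term is C(7,j)·(5)^j·(4x)^(7-j); the x^2 term has j = 5.
C(7,5) = 21.
Coefficient = C(7,5) · 5^5 · 4^2 = 21 · 3125 · 16 = 1050000.

1050000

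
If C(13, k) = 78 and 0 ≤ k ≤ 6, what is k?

2

C(13,k) increases on 0 ≤ k ≤ 6. C(13,1) = 13 and C(13,2) = 78, so k = 2.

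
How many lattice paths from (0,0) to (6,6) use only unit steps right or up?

924

Each path is a sequence of 12 steps with 6 rights: C(12,6) = 924.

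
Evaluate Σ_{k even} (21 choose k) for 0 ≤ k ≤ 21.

Even-k terms of row 21 sum to 2^20 = 1048576.

1048576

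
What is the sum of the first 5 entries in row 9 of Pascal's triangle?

256

1 + 9 + 36 + 84 + 126 = 256.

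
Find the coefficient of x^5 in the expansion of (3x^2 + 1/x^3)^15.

177324147

General term: C(15,j)·(3x^2)^j·(1/x^3)^(15-j), with x-exponent 2j − 3(15−j) = 5j − 45.
Set 5j − 45 = 5: j = 10.
C(15,10) = 3003; 3^10 = 59049; 1^5 = 1.
Coefficient = 3003 · 59049 · 1 = 177324147.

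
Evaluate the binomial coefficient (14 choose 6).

C(14,6) = (14·13·12·11·10·9) / 6! = 2162160 / 720 = 3003.

3003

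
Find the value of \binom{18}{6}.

C(18,6) = (18·17·16·15·14·13) / 6! = 13366080 / 720 = 18564.

18564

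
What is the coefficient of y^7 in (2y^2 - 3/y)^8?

General term: C(8,j)·(2y^2)^j·(-3/y)^(8-j), with y-exponent 2j − 1(8−j) = 3j − 8.
Set 3j − 8 = 7: j = 5.
C(8,5) = 56; 2^5 = 32; (-3)^3 = -27.
Coefficient = 56 · 32 · (-27) = -48384.

-48384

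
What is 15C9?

5005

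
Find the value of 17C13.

C(17,13) = C(17,4) by symmetry.
C(17,4) = (17·16·15·14) / 4! = 57120 / 24 = 2380.

2380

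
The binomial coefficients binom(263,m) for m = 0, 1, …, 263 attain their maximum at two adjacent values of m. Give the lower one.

For odd n = 263, C(263,m) peaks at m = (n−1)/2 and (n+1)/2; the lower is 131.

131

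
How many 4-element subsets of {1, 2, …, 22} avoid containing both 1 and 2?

All 4-subsets: C(22,4) = 7315. Those containing both fixed elements: C(20,2) = 190.
7315 − 190 = 7125.

7125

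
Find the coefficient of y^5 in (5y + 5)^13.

The general term is C(13,j)·(5y)^j·(5)^(13-j); the y^5 term has j = 5.
C(13,5) = 1287.
Coefficient = C(13,5) · 5^5 · 5^8 = 1287 · 3125 · 390625 = 1571044921875.

1571044921875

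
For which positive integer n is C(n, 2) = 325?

n(n−1)/2 = 325 ⇒ n(n−1) = 650. Since 26·25 = 650, n = 26.

26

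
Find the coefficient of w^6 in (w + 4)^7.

28

The general term is C(7,j)·(w)^j·(4)^(7-j); the w^6 term has j = 6.
C(7,6) = 7.
Coefficient = C(7,6) · 4^1 = 7 · 4 = 28.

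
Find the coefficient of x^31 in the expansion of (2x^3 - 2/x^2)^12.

-49152

General term: C(12,j)·(2x^3)^j·(-2/x^2)^(12-j), with x-exponent 3j − 2(12−j) = 5j − 24.
Set 5j − 24 = 31: j = 11.
C(12,11) = 12; 2^11 = 2048; (-2)^1 = -2.
Coefficient = 12 · 2048 · (-2) = -49152.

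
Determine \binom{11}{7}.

330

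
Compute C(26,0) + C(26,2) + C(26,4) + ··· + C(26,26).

33554432

Half of (1+1)^26 + (1−1)^26 gives the even-index sum: 2^25 = 33554432.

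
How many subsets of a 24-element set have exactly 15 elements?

1307504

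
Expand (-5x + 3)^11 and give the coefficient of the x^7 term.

-2088281250

The general term is C(11,j)·(-5x)^j·(3)^(11-j); the x^7 term has j = 7.
C(11,7) = 330.
Coefficient = C(11,7) · (-5)^7 · 3^4 = 330 · (-78125) · 81 = -2088281250.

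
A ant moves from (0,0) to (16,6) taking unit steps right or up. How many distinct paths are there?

Each path is a sequence of 22 steps with 16 rights: C(22,16) = 74613.

74613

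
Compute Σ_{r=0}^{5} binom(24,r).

55455

1 + 24 + 276 + 2024 + 10626 + 42504 = 55455.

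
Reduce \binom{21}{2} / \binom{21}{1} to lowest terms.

10

C(n,k+1)/C(n,k) = (n−k)/(k+1) = (21−1)/(1+1) = 20/2 = 10.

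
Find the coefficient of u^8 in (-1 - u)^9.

The general term is C(9,j)·(-1)^j·(-u)^(9-j); the u^8 term has j = 1.
C(9,1) = 9.
Coefficient = C(9,1) · (-1)^1 = 9 · (-1) = -9.

-9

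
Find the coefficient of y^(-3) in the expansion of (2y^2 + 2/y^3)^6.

1280

General term: C(6,j)·(2y^2)^j·(2/y^3)^(6-j), with y-exponent 2j − 3(6−j) = 5j − 18.
Set 5j − 18 = -3: j = 3.
C(6,3) = 20; 2^3 = 8; 2^3 = 8.
Coefficient = 20 · 8 · 8 = 1280.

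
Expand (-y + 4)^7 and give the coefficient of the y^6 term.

28

The general term is C(7,j)·(-y)^j·(4)^(7-j); the y^6 term has j = 6.
C(7,6) = 7.
Coefficient = C(7,6) · 4^1 = 7 · 4 = 28.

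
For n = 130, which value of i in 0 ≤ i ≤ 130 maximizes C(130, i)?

65

C(130,i) is maximized at i = 130/2 = 65.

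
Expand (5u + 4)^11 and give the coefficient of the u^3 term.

The general term is C(11,j)·(5u)^j·(4)^(11-j); the u^3 term has j = 3.
C(11,3) = 165.
Coefficient = C(11,3) · 5^3 · 4^8 = 165 · 125 · 65536 = 1351680000.

1351680000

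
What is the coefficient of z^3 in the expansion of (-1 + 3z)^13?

7722

The general term is C(13,j)·(-1)^j·(3z)^(13-j); the z^3 term has j = 10.
C(13,10) = 286.
Coefficient = C(13,10) · 3^3 = 286 · 27 = 7722.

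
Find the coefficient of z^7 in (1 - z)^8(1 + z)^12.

Coefficient of z^7 = Σ_{j} C(8,j)·(-1)^j·C(12,7-j)·1^(7-j) for j from 0 to 7.
= 792 + (-7392) + 22176 + (-27720) + 15400 + (-3696) + 336 + (-8) = -112.

-112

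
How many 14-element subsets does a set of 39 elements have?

15084504396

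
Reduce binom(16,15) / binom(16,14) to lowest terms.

2/15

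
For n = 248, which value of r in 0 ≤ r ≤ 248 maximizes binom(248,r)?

C(248,r) is maximized at r = 248/2 = 124.

124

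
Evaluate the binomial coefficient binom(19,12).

50388

C(19,12) = C(19,7) by symmetry.
C(19,7) = (19·18·17·16·15·14·13) / 7! = 253955520 / 5040 = 50388.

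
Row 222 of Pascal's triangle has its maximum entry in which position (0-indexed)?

111

C(222,r) is maximized at r = 222/2 = 111.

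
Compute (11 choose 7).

330

C(11,7) = C(11,4) by symmetry.
C(11,4) = (11·10·9·8) / 4! = 7920 / 24 = 330.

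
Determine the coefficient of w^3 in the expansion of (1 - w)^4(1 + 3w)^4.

Coefficient of w^3 = Σ_{j} C(4,j)·(-1)^j·C(4,3-j)·3^(3-j) for j from 0 to 3.
= 108 + (-216) + 72 + (-4) = -40.

-40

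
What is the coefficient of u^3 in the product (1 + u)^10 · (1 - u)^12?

Coefficient of u^3 = Σ_{j} C(10,j)·1^j·C(12,3-j)·(-1)^(3-j) for j from 0 to 3.
= (-220) + 660 + (-540) + 120 = 20.

20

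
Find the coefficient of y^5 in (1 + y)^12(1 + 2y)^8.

78152

Coefficient of y^5 = Σ_{j} C(12,j)·1^j·C(8,5-j)·2^(5-j) for j from 0 to 5.
= 1792 + 13440 + 29568 + 24640 + 7920 + 792 = 78152.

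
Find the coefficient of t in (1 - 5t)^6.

-30

The general term is C(6,j)·(1)^j·(-5t)^(6-j); the t^1 term has j = 5.
C(6,5) = 6.
Coefficient = C(6,5) · (-5)^1 = 6 · (-5) = -30.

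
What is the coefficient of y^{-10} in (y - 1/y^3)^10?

General term: C(10,j)·(y)^j·(-1/y^3)^(10-j), with y-exponent 1j − 3(10−j) = 4j − 30.
Set 4j − 30 = -10: j = 5.
C(10,5) = 252; 1^5 = 1; (-1)^5 = -1.
Coefficient = 252 · 1 · (-1) = -252.

-252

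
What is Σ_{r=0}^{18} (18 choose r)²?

Σ C(18,r)² is the coefficient of x^18 in (1+x)^18(1+x)^18 = (1+x)^36, i.e. C(36,18) = 9075135300.

9075135300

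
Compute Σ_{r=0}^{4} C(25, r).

1 + 25 + 300 + 2300 + 12650 = 15276.

15276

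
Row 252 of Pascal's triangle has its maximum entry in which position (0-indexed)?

126

C(252,i) is maximized at i = 252/2 = 126.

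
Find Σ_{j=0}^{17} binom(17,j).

Setting x = 1 in (1+x)^17 gives Σ C(17,j) = 2^17 = 131072.

131072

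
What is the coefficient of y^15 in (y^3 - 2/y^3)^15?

-96096

General term: C(15,j)·(y^3)^j·(-2/y^3)^(15-j), with y-exponent 3j − 3(15−j) = 6j − 45.
Set 6j − 45 = 15: j = 10.
C(15,10) = 3003; 1^10 = 1; (-2)^5 = -32.
Coefficient = 3003 · 1 · (-32) = -96096.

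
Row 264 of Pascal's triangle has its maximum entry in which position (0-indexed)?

132

C(264,r) is maximized at r = 264/2 = 132.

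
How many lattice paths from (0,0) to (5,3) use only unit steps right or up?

Each path is a sequence of 8 steps with 5 rights: C(8,5) = 56.

56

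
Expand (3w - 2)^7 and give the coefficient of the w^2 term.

-6048

The general term is C(7,j)·(3w)^j·(-2)^(7-j); the w^2 term has j = 2.
C(7,2) = 21.
Coefficient = C(7,2) · 3^2 · (-2)^5 = 21 · 9 · (-32) = -6048.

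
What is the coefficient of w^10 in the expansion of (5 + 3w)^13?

2111001750

The general term is C(13,j)·(5)^j·(3w)^(13-j); the w^10 term has j = 3.
C(13,3) = 286.
Coefficient = C(13,3) · 5^3 · 3^10 = 286 · 125 · 59049 = 2111001750.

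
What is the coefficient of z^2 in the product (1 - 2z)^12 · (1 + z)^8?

100

Coefficient of z^2 = Σ_{j} C(12,j)·(-2)^j·C(8,2-j)·1^(2-j) for j from 0 to 2.
= 28 + (-192) + 264 = 100.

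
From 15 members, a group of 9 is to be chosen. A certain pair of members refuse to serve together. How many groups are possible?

3289

All 9-subsets: C(15,9) = 5005. Those containing both fixed elements: C(13,7) = 1716.
5005 − 1716 = 3289.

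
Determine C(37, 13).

C(37,13) = (37·36·35·34·33·32·31·30·29·28·27·26·25) / 13! = 22183557976419840000 / 6227020800 = 3562467300.

3562467300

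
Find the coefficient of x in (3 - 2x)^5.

The general term is C(5,j)·(3)^j·(-2x)^(5-j); the x^1 term has j = 4.
C(5,4) = 5.
Coefficient = C(5,4) · 3^4 · (-2)^1 = 5 · 81 · (-2) = -810.

-810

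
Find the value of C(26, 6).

C(26,6) = (26·25·24·23·22·21) / 6! = 165765600 / 720 = 230230.

230230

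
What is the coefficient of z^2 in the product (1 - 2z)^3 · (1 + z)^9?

Coefficient of z^2 = Σ_{j} C(3,j)·(-2)^j·C(9,2-j)·1^(2-j) for j from 0 to 2.
= 36 + (-54) + 12 = -6.

-6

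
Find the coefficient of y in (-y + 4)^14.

The general term is C(14,j)·(-y)^j·(4)^(14-j); the y^1 term has j = 1.
C(14,1) = 14.
Coefficient = C(14,1) · (-1)^1 · 4^13 = 14 · (-1) · 67108864 = -939524096.

-939524096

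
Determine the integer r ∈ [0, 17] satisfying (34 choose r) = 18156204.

C(34,r) increases on 0 ≤ r ≤ 17. C(34,7) = 5379616 and C(34,8) = 18156204, so r = 8.

8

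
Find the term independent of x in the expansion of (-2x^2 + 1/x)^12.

General term: C(12,j)·(-2x^2)^j·(1/x)^(12-j), with x-exponent 2j − 1(12−j) = 3j − 12.
Set 3j − 12 = 0: j = 4.
C(12,4) = 495; (-2)^4 = 16; 1^8 = 1.
Coefficient = 495 · 16 · 1 = 7920.

7920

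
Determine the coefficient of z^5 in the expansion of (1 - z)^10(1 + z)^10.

Coefficient of z^5 = Σ_{j} C(10,j)·(-1)^j·C(10,5-j)·1^(5-j) for j from 0 to 5.
= 252 + (-2100) + 5400 + (-5400) + 2100 + (-252) = 0.

0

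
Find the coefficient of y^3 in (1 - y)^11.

-165

The general term is C(11,j)·(1)^j·(-y)^(11-j); the y^3 term has j = 8.
C(11,8) = 165.
Coefficient = C(11,8) · (-1)^3 = 165 · (-1) = -165.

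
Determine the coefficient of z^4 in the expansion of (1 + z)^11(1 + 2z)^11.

Coefficient of z^4 = Σ_{j} C(11,j)·1^j·C(11,4-j)·2^(4-j) for j from 0 to 4.
= 5280 + 14520 + 12100 + 3630 + 330 = 35860.

35860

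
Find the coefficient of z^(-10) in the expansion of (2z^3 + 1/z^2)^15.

General term: C(15,j)·(2z^3)^j·(1/z^2)^(15-j), with z-exponent 3j − 2(15−j) = 5j − 30.
Set 5j − 30 = -10: j = 4.
C(15,4) = 1365; 2^4 = 16; 1^11 = 1.
Coefficient = 1365 · 16 · 1 = 21840.

21840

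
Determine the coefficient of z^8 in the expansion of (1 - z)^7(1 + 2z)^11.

Coefficient of z^8 = Σ_{j} C(7,j)·(-1)^j·C(11,8-j)·2^(8-j) for j from 0 to 7.
= 42240 + (-295680) + 620928 + (-517440) + 184800 + (-27720) + 1540 + (-22) = 8646.

8646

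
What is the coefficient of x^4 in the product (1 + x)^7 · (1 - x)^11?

-20

Coefficient of x^4 = Σ_{j} C(7,j)·1^j·C(11,4-j)·(-1)^(4-j) for j from 0 to 4.
= 330 + (-1155) + 1155 + (-385) + 35 = -20.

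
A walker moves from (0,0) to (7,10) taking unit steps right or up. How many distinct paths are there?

Each path is a sequence of 17 steps with 7 rights: C(17,7) = 19448.

19448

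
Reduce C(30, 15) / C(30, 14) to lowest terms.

16/15

C(n,k+1)/C(n,k) = (n−k)/(k+1) = (30−14)/(14+1) = 16/15.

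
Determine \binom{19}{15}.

3876

C(19,15) = C(19,4) by symmetry.
C(19,4) = (19·18·17·16) / 4! = 93024 / 24 = 3876.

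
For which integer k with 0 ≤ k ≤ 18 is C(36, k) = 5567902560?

15

C(36,k) increases on 0 ≤ k ≤ 18. C(36,14) = 3796297200 and C(36,15) = 5567902560, so k = 15.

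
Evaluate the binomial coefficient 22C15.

C(22,15) = C(22,7) by symmetry.
C(22,7) = (22·21·20·19·18·17·16) / 7! = 859541760 / 5040 = 170544.

170544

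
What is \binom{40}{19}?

C(40,19) = (40·39·38·37·36·35·34·33·32·31·30·29·28·27·26·25·24·23·22) / 19! = 15969861751731289590988800000 / 121645100408832000 = 131282408400.

131282408400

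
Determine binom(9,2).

36

C(9,2) = (9·8) / 2! = 72 / 2 = 36.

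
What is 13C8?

C(13,8) = C(13,5) by symmetry.
C(13,5) = (13·12·11·10·9) / 5! = 154440 / 120 = 1287.

1287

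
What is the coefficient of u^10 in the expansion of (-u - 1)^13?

-286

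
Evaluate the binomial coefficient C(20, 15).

C(20,15) = C(20,5) by symmetry.
C(20,5) = (20·19·18·17·16) / 5! = 1860480 / 120 = 15504.

15504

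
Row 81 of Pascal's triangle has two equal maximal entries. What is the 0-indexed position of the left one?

For odd n = 81, C(81,j) peaks at j = (n−1)/2 and (n+1)/2; the lesser is 40.

40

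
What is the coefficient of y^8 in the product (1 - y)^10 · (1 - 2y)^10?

2725365

Coefficient of y^8 = Σ_{j} C(10,j)·(-1)^j·C(10,8-j)·(-2)^(8-j) for j from 0 to 8.
= 11520 + 153600 + 604800 + 967680 + 705600 + 241920 + 37800 + 2400 + 45 = 2725365.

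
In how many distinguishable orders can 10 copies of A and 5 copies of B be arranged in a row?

3003

Choose positions for the A's: C(15,10) = 3003.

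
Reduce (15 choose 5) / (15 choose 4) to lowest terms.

C(n,k+1)/C(n,k) = (n−k)/(k+1) = (15−4)/(4+1) = 11/5.

11/5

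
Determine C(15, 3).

C(15,3) = (15·14·13) / 3! = 2730 / 6 = 455.

455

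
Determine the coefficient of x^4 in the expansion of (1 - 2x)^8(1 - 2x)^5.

11440

(1 - 2x)^8(1 - 2x)^5 = (1 - 2x)^13, so the coefficient of x^4 is C(13,4)·(-2)^4 = 715·16 = 11440.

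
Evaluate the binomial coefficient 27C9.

C(27,9) = (27·26·25·24·23·22·21·20·19) / 9! = 1700755056000 / 362880 = 4686825.

4686825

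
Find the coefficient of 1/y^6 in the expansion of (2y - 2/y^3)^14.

-32800768

General term: C(14,j)·(2y)^j·(-2/y^3)^(14-j), with y-exponent 1j − 3(14−j) = 4j − 42.
Set 4j − 42 = -6: j = 9.
C(14,9) = 2002; 2^9 = 512; (-2)^5 = -32.
Coefficient = 2002 · 512 · (-32) = -32800768.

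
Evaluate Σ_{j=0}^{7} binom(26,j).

971712

1 + 26 + 325 + 2600 + 14950 + 65780 + 230230 + 657800 = 971712.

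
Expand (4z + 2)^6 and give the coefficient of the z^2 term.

The general term is C(6,j)·(4z)^j·(2)^(6-j); the z^2 term has j = 2.
C(6,2) = 15.
Coefficient = C(6,2) · 4^2 · 2^4 = 15 · 16 · 16 = 3840.

3840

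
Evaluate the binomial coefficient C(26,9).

3124550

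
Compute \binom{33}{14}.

818809200

C(33,14) = (33·32·31·30·29·28·27·26·25·24·23·22·21·20) / 14! = 71382386874839040000 / 87178291200 = 818809200.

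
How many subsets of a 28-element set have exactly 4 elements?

Choose the 4 positions: C(28,4) = 20475.

20475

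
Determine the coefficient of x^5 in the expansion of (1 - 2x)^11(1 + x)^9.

1050

Coefficient of x^5 = Σ_{j} C(11,j)·(-2)^j·C(9,5-j)·1^(5-j) for j from 0 to 5.
= 126 + (-2772) + 18480 + (-47520) + 47520 + (-14784) = 1050.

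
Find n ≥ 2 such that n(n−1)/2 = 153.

n(n−1)/2 = 153 ⇒ n(n−1) = 306. Since 18·17 = 306, n = 18.

18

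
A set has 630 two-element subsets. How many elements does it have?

36

n(n−1)/2 = 630 ⇒ n(n−1) = 1260. Since 36·35 = 1260, n = 36.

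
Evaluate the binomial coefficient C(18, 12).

18564

C(18,12) = C(18,6) by symmetry.
C(18,6) = (18·17·16·15·14·13) / 6! = 13366080 / 720 = 18564.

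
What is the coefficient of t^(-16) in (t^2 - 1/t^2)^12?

General term: C(12,j)·(t^2)^j·(-1/t^2)^(12-j), with t-exponent 2j − 2(12−j) = 4j − 24.
Set 4j − 24 = -16: j = 2.
C(12,2) = 66; 1^2 = 1; (-1)^10 = 1.
Coefficient = 66 · 1 · 1 = 66.

66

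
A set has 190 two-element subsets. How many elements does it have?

n(n−1)/2 = 190 ⇒ n(n−1) = 380. Since 20·19 = 380, n = 20.

20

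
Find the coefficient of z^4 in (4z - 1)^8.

17920

The general term is C(8,j)·(4z)^j·(-1)^(8-j); the z^4 term has j = 4.
C(8,4) = 70.
Coefficient = C(8,4) · 4^4 = 70 · 256 = 17920.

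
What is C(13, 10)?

286

C(13,10) = C(13,3) by symmetry.
C(13,3) = (13·12·11) / 3! = 1716 / 6 = 286.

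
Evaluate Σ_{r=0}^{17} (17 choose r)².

2333606220

By Vandermonde's identity, Σ C(17,r)² = C(34,17) = 2333606220.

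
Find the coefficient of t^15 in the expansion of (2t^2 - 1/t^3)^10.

-5120

General term: C(10,j)·(2t^2)^j·(-1/t^3)^(10-j), with t-exponent 2j − 3(10−j) = 5j − 30.
Set 5j − 30 = 15: j = 9.
C(10,9) = 10; 2^9 = 512; (-1)^1 = -1.
Coefficient = 10 · 512 · (-1) = -5120.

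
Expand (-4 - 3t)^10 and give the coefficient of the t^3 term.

The general term is C(10,j)·(-4)^j·(-3t)^(10-j); the t^3 term has j = 7.
C(10,7) = 120.
Coefficient = C(10,7) · (-4)^7 · (-3)^3 = 120 · (-16384) · (-27) = 53084160.

53084160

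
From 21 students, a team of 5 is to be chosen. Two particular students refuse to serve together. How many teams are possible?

All 5-subsets: C(21,5) = 20349. Those containing both fixed elements: C(19,3) = 969.
20349 − 969 = 19380.

19380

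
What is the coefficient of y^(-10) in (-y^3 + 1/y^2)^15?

1365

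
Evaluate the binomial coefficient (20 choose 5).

15504

C(20,5) = (20·19·18·17·16) / 5! = 1860480 / 120 = 15504.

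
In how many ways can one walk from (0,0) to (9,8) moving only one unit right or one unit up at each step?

24310

Each path is a sequence of 17 steps with 9 rights: C(17,9) = 24310.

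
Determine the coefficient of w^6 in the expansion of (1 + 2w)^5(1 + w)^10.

24650

Coefficient of w^6 = Σ_{j} C(5,j)·2^j·C(10,6-j)·1^(6-j) for j from 0 to 5.
= 210 + 2520 + 8400 + 9600 + 3600 + 320 = 24650.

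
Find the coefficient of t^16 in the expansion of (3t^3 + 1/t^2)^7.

5103

General term: C(7,j)·(3t^3)^j·(1/t^2)^(7-j), with t-exponent 3j − 2(7−j) = 5j − 14.
Set 5j − 14 = 16: j = 6.
C(7,6) = 7; 3^6 = 729; 1^1 = 1.
Coefficient = 7 · 729 · 1 = 5103.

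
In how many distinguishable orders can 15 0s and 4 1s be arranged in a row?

3876

Choose positions for the 0s: C(19,15) = 3876.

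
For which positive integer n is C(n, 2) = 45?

n(n−1)/2 = 45 ⇒ n(n−1) = 90. Since 10·9 = 90, n = 10.

10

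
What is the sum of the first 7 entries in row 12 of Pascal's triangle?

2510

1 + 12 + 66 + 220 + 495 + 792 + 924 = 2510.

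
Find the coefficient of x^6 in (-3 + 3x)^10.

12400290

The general term is C(10,j)·(-3)^j·(3x)^(10-j); the x^6 term has j = 4.
C(10,4) = 210.
Coefficient = C(10,4) · (-3)^4 · 3^6 = 210 · 81 · 729 = 12400290.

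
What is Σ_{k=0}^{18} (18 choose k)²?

9075135300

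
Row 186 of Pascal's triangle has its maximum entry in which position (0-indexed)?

93

C(186,j) is maximized at j = 186/2 = 93.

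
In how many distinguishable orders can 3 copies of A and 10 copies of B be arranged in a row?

Choose positions for the A's: C(13,3) = 286.

286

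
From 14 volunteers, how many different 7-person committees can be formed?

This is C(14,7) = 3432.

3432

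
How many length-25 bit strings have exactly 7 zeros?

Choose the 7 positions: C(25,7) = 480700.

480700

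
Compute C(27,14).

20058300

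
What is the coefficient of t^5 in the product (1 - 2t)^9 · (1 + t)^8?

Coefficient of t^5 = Σ_{j} C(9,j)·(-2)^j·C(8,5-j)·1^(5-j) for j from 0 to 5.
= 56 + (-1260) + 8064 + (-18816) + 16128 + (-4032) = 140.

140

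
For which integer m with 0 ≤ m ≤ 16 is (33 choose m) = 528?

2

C(33,m) increases on 0 ≤ m ≤ 16. C(33,1) = 33 and C(33,2) = 528, so m = 2.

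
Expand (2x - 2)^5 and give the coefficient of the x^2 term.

The general term is C(5,j)·(2x)^j·(-2)^(5-j); the x^2 term has j = 2.
C(5,2) = 10.
Coefficient = C(5,2) · 2^2 · (-2)^3 = 10 · 4 · (-8) = -320.

-320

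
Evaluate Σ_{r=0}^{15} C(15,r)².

155117520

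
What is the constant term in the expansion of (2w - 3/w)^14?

General term: C(14,j)·(2w)^j·(-3/w)^(14-j), with w-exponent 1j − 1(14−j) = 2j − 14.
Set 2j − 14 = 0: j = 7.
C(14,7) = 3432; 2^7 = 128; (-3)^7 = -2187.
Coefficient = 3432 · 128 · (-2187) = -960740352.

-960740352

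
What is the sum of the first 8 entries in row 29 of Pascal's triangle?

1 + 29 + 406 + 3654 + 23751 + 118755 + 475020 + 1560780 = 2182396.

2182396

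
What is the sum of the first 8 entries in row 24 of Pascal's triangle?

536155

1 + 24 + 276 + 2024 + 10626 + 42504 + 134596 + 346104 = 536155.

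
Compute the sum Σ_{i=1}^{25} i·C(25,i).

419430400

Differentiating (1+x)^25 and setting x=1: Σ i·C(25,i) = 25·2^24 = 419430400.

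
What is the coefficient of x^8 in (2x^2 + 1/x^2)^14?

1025024

General term: C(14,j)·(2x^2)^j·(1/x^2)^(14-j), with x-exponent 2j − 2(14−j) = 4j − 28.
Set 4j − 28 = 8: j = 9.
C(14,9) = 2002; 2^9 = 512; 1^5 = 1.
Coefficient = 2002 · 512 · 1 = 1025024.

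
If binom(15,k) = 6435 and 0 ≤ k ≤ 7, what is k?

7

C(15,k) increases on 0 ≤ k ≤ 7. C(15,6) = 5005 and C(15,7) = 6435, so k = 7.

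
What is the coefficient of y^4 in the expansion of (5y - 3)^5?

-9375

The general term is C(5,j)·(5y)^j·(-3)^(5-j); the y^4 term has j = 4.
C(5,4) = 5.
Coefficient = C(5,4) · 5^4 · (-3)^1 = 5 · 625 · (-3) = -9375.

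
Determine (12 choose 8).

495

C(12,8) = C(12,4) by symmetry.
C(12,4) = (12·11·10·9) / 4! = 11880 / 24 = 495.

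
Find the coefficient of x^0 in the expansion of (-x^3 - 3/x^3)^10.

61236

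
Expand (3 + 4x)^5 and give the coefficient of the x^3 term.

The general term is C(5,j)·(3)^j·(4x)^(5-j); the x^3 term has j = 2.
C(5,2) = 10.
Coefficient = C(5,2) · 3^2 · 4^3 = 10 · 9 · 64 = 5760.

5760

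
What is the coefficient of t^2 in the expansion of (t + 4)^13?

The general term is C(13,j)·(t)^j·(4)^(13-j); the t^2 term has j = 2.
C(13,2) = 78.
Coefficient = C(13,2) · 4^11 = 78 · 4194304 = 327155712.

327155712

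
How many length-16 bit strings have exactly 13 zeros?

560

Choose the 13 positions: C(16,13) = 560.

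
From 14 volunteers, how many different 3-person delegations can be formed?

This is C(14,3) = 364.

364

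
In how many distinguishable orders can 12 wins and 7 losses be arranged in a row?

50388

Choose positions for the wins: C(19,12) = 50388.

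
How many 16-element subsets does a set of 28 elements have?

C(28,16) = C(28,12) by symmetry.
C(28,12) = (28·27·26·25·24·23·22·21·20·19·18·17) / 12! = 14572069319808000 / 479001600 = 30421755.

30421755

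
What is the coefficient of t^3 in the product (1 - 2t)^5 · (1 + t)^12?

-40

Coefficient of t^3 = Σ_{j} C(5,j)·(-2)^j·C(12,3-j)·1^(3-j) for j from 0 to 3.
= 220 + (-660) + 480 + (-80) = -40.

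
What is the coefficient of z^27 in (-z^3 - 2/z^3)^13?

-312

General term: C(13,j)·(-z^3)^j·(-2/z^3)^(13-j), with z-exponent 3j − 3(13−j) = 6j − 39.
Set 6j − 39 = 27: j = 11.
C(13,11) = 78; (-1)^11 = -1; (-2)^2 = 4.
Coefficient = 78 · (-1) · 4 = -312.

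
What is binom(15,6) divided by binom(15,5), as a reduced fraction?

C(n,k+1)/C(n,k) = (n−k)/(k+1) = (15−5)/(5+1) = 10/6 = 5/3.

5/3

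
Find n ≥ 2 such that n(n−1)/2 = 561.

n(n−1)/2 = 561 ⇒ n(n−1) = 1122. Since 34·33 = 1122, n = 34.

34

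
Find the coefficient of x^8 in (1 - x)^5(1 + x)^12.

110

Coefficient of x^8 = Σ_{j} C(5,j)·(-1)^j·C(12,8-j)·1^(8-j) for j from 0 to 5.
= 495 + (-3960) + 9240 + (-7920) + 2475 + (-220) = 110.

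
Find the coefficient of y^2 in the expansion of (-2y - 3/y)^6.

General term: C(6,j)·(-2y)^j·(-3/y)^(6-j), with y-exponent 1j − 1(6−j) = 2j − 6.
Set 2j − 6 = 2: j = 4.
C(6,4) = 15; (-2)^4 = 16; (-3)^2 = 9.
Coefficient = 15 · 16 · 9 = 2160.

2160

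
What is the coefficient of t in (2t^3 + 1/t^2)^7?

280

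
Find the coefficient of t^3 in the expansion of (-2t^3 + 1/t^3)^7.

General term: C(7,j)·(-2t^3)^j·(1/t^3)^(7-j), with t-exponent 3j − 3(7−j) = 6j − 21.
Set 6j − 21 = 3: j = 4.
C(7,4) = 35; (-2)^4 = 16; 1^3 = 1.
Coefficient = 35 · 16 · 1 = 560.

560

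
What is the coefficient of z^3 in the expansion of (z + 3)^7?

2835

The general term is C(7,j)·(z)^j·(3)^(7-j); the z^3 term has j = 3.
C(7,3) = 35.
Coefficient = C(7,3) · 3^4 = 35 · 81 = 2835.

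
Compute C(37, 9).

124403620

C(37,9) = (37·36·35·34·33·32·31·30·29) / 9! = 45143585625600 / 362880 = 124403620.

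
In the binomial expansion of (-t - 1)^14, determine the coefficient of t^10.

1001

The general term is C(14,j)·(-t)^j·(-1)^(14-j); the t^10 term has j = 10.
C(14,10) = 1001.
Coefficient = C(14,10) = 1001.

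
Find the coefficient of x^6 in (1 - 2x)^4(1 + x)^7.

-105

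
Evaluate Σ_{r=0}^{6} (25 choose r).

1 + 25 + 300 + 2300 + 12650 + 53130 + 177100 = 245506.

245506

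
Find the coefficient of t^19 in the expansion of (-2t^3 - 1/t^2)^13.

General term: C(13,j)·(-2t^3)^j·(-1/t^2)^(13-j), with t-exponent 3j − 2(13−j) = 5j − 26.
Set 5j − 26 = 19: j = 9.
C(13,9) = 715; (-2)^9 = -512; (-1)^4 = 1.
Coefficient = 715 · (-512) · 1 = -366080.

-366080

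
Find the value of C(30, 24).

C(30,24) = C(30,6) by symmetry.
C(30,6) = (30·29·28·27·26·25) / 6! = 427518000 / 720 = 593775.

593775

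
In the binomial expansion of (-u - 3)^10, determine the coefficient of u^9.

The general term is C(10,j)·(-u)^j·(-3)^(10-j); the u^9 term has j = 9.
C(10,9) = 10.
Coefficient = C(10,9) · (-1)^9 · (-3)^1 = 10 · (-1) · (-3) = 30.

30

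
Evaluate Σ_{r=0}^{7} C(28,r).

1 + 28 + 378 + 3276 + 20475 + 98280 + 376740 + 1184040 = 1683218.

1683218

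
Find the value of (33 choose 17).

1166803110

C(33,17) = C(33,16) by symmetry.
C(33,16) = (33·32·31·30·29·28·27·26·25·24·23·22·21·20·19·18) / 16! = 24412776311194951680000 / 20922789888000 = 1166803110.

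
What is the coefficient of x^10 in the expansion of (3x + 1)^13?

16888014

The general term is C(13,j)·(3x)^j·(1)^(13-j); the x^10 term has j = 10.
C(13,10) = 286.
Coefficient = C(13,10) · 3^10 = 286 · 59049 = 16888014.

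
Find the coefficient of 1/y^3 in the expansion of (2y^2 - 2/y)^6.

-384

General term: C(6,j)·(2y^2)^j·(-2/y)^(6-j), with y-exponent 2j − 1(6−j) = 3j − 6.
Set 3j − 6 = -3: j = 1.
C(6,1) = 6; 2^1 = 2; (-2)^5 = -32.
Coefficient = 6 · 2 · (-32) = -384.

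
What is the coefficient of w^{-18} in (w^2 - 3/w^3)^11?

General term: C(11,j)·(w^2)^j·(-3/w^3)^(11-j), with w-exponent 2j − 3(11−j) = 5j − 33.
Set 5j − 33 = -18: j = 3.
C(11,3) = 165; 1^3 = 1; (-3)^8 = 6561.
Coefficient = 165 · 1 · 6561 = 1082565.

1082565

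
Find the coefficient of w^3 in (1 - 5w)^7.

-4375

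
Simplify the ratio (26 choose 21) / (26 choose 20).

2/7

C(n,k+1)/C(n,k) = (n−k)/(k+1) = (26−20)/(20+1) = 6/21 = 2/7.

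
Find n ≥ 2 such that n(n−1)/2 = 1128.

48

n(n−1)/2 = 1128 ⇒ n(n−1) = 2256. Since 48·47 = 2256, n = 48.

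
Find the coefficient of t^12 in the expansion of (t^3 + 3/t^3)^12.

General term: C(12,j)·(t^3)^j·(3/t^3)^(12-j), with t-exponent 3j − 3(12−j) = 6j − 36.
Set 6j − 36 = 12: j = 8.
C(12,8) = 495; 1^8 = 1; 3^4 = 81.
Coefficient = 495 · 1 · 81 = 40095.

40095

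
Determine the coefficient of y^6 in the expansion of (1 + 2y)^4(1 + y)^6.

1289

Coefficient of y^6 = Σ_{j} C(4,j)·2^j·C(6,6-j)·1^(6-j) for j from 0 to 4.
= 1 + 48 + 360 + 640 + 240 = 1289.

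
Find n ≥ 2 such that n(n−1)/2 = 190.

20

n(n−1)/2 = 190 ⇒ n(n−1) = 380. Since 20·19 = 380, n = 20.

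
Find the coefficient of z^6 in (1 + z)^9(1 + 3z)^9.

939036

Coefficient of z^6 = Σ_{j} C(9,j)·1^j·C(9,6-j)·3^(6-j) for j from 0 to 6.
= 61236 + 275562 + 367416 + 190512 + 40824 + 3402 + 84 = 939036.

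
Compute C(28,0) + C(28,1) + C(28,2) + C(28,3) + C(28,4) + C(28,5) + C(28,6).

499178

1 + 28 + 378 + 3276 + 20475 + 98280 + 376740 = 499178.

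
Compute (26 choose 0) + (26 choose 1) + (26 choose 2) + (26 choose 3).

1 + 26 + 325 + 2600 = 2952.

2952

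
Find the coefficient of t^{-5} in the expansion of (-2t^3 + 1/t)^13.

312

General term: C(13,j)·(-2t^3)^j·(1/t)^(13-j), with t-exponent 3j − 1(13−j) = 4j − 13.
Set 4j − 13 = -5: j = 2.
C(13,2) = 78; (-2)^2 = 4; 1^11 = 1.
Coefficient = 78 · 4 · 1 = 312.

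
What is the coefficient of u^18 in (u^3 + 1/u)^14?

General term: C(14,j)·(u^3)^j·(1/u)^(14-j), with u-exponent 3j − 1(14−j) = 4j − 14.
Set 4j − 14 = 18: j = 8.
C(14,8) = 3003; 1^8 = 1; 1^6 = 1.
Coefficient = 3003 · 1 · 1 = 3003.

3003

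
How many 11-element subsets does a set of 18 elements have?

31824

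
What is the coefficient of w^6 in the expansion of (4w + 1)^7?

The general term is C(7,j)·(4w)^j·(1)^(7-j); the w^6 term has j = 6.
C(7,6) = 7.
Coefficient = C(7,6) · 4^6 = 7 · 4096 = 28672.

28672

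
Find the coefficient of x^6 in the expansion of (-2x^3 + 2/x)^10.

215040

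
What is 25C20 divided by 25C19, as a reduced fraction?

C(n,k+1)/C(n,k) = (n−k)/(k+1) = (25−19)/(19+1) = 6/20 = 3/10.

3/10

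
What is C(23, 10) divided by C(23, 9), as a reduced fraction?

C(n,k+1)/C(n,k) = (n−k)/(k+1) = (23−9)/(9+1) = 14/10 = 7/5.

7/5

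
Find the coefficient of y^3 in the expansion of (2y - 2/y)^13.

General term: C(13,j)·(2y)^j·(-2/y)^(13-j), with y-exponent 1j − 1(13−j) = 2j − 13.
Set 2j − 13 = 3: j = 8.
C(13,8) = 1287; 2^8 = 256; (-2)^5 = -32.
Coefficient = 1287 · 256 · (-32) = -10543104.

-10543104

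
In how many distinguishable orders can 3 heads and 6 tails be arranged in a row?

84

Choose positions for the heads: C(9,3) = 84.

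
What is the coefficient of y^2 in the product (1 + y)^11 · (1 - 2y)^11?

33

Coefficient of y^2 = Σ_{j} C(11,j)·1^j·C(11,2-j)·(-2)^(2-j) for j from 0 to 2.
= 220 + (-242) + 55 = 33.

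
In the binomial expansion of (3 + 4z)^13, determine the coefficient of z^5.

The general term is C(13,j)·(3)^j·(4z)^(13-j); the z^5 term has j = 8.
C(13,8) = 1287.
Coefficient = C(13,8) · 3^8 · 4^5 = 1287 · 6561 · 1024 = 8646663168.

8646663168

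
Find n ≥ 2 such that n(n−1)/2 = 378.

n(n−1)/2 = 378 ⇒ n(n−1) = 756. Since 28·27 = 756, n = 28.

28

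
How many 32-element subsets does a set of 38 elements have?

C(38,32) = C(38,6) by symmetry.
C(38,6) = (38·37·36·35·34·33) / 6! = 1987690320 / 720 = 2760681.

2760681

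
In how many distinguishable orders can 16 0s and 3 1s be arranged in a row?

Choose positions for the 0s: C(19,16) = 969.

969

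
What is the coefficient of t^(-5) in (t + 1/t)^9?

36

General term: C(9,j)·(t)^j·(1/t)^(9-j), with t-exponent 1j − 1(9−j) = 2j − 9.
Set 2j − 9 = -5: j = 2.
C(9,2) = 36; 1^2 = 1; 1^7 = 1.
Coefficient = 36 · 1 · 1 = 36.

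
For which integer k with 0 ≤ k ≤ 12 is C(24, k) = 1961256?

C(24,k) increases on 0 ≤ k ≤ 12. C(24,9) = 1307504 and C(24,10) = 1961256, so k = 10.

10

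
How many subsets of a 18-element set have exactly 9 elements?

Choose the 9 positions: C(18,9) = 48620.

48620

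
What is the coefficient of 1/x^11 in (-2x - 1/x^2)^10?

960

General term: C(10,j)·(-2x)^j·(-1/x^2)^(10-j), with x-exponent 1j − 2(10−j) = 3j − 20.
Set 3j − 20 = -11: j = 3.
C(10,3) = 120; (-2)^3 = -8; (-1)^7 = -1.
Coefficient = 120 · (-8) · (-1) = 960.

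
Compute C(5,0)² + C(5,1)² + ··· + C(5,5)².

By Vandermonde's identity, Σ C(5,r)² = C(10,5) = 252.

252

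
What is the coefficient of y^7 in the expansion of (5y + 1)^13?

134062500

The general term is C(13,j)·(5y)^j·(1)^(13-j); the y^7 term has j = 7.
C(13,7) = 1716.
Coefficient = C(13,7) · 5^7 = 1716 · 78125 = 134062500.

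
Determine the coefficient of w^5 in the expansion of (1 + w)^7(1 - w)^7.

Coefficient of w^5 = Σ_{j} C(7,j)·1^j·C(7,5-j)·(-1)^(5-j) for j from 0 to 5.
= (-21) + 245 + (-735) + 735 + (-245) + 21 = 0.

0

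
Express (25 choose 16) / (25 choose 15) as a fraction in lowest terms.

5/8

C(n,k+1)/C(n,k) = (n−k)/(k+1) = (25−15)/(15+1) = 10/16 = 5/8.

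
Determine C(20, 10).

184756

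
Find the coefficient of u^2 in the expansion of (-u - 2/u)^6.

General term: C(6,j)·(-u)^j·(-2/u)^(6-j), with u-exponent 1j − 1(6−j) = 2j − 6.
Set 2j − 6 = 2: j = 4.
C(6,4) = 15; (-1)^4 = 1; (-2)^2 = 4.
Coefficient = 15 · 1 · 4 = 60.

60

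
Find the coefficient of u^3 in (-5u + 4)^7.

The general term is C(7,j)·(-5u)^j·(4)^(7-j); the u^3 term has j = 3.
C(7,3) = 35.
Coefficient = C(7,3) · (-5)^3 · 4^4 = 35 · (-125) · 256 = -1120000.

-1120000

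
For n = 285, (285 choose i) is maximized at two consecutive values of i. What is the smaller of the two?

142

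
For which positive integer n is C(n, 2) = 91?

n(n−1)/2 = 91 ⇒ n(n−1) = 182. Since 14·13 = 182, n = 14.

14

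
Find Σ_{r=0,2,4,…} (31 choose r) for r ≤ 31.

Even-r terms of row 31 sum to 2^30 = 1073741824.

1073741824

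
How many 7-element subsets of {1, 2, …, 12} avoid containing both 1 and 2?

All 7-subsets: C(12,7) = 792. Those containing both fixed elements: C(10,5) = 252.
792 − 252 = 540.

540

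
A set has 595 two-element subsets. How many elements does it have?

n(n−1)/2 = 595 ⇒ n(n−1) = 1190. Since 35·34 = 1190, n = 35.

35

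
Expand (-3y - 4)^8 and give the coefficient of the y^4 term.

The general term is C(8,j)·(-3y)^j·(-4)^(8-j); the y^4 term has j = 4.
C(8,4) = 70.
Coefficient = C(8,4) · (-3)^4 · (-4)^4 = 70 · 81 · 256 = 1451520.

1451520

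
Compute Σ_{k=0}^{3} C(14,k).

1 + 14 + 91 + 364 = 470.

470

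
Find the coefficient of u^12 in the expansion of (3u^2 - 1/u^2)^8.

-17496

General term: C(8,j)·(3u^2)^j·(-1/u^2)^(8-j), with u-exponent 2j − 2(8−j) = 4j − 16.
Set 4j − 16 = 12: j = 7.
C(8,7) = 8; 3^7 = 2187; (-1)^1 = -1.
Coefficient = 8 · 2187 · (-1) = -17496.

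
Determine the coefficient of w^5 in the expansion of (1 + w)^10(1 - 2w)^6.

Coefficient of w^5 = Σ_{j} C(10,j)·1^j·C(6,5-j)·(-2)^(5-j) for j from 0 to 5.
= (-192) + 2400 + (-7200) + 7200 + (-2520) + 252 = -60.

-60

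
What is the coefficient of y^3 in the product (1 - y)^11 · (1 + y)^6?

20

Coefficient of y^3 = Σ_{j} C(11,j)·(-1)^j·C(6,3-j)·1^(3-j) for j from 0 to 3.
= 20 + (-165) + 330 + (-165) = 20.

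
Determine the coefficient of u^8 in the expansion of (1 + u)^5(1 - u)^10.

-45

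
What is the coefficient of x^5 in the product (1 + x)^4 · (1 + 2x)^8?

Coefficient of x^5 = Σ_{j} C(4,j)·1^j·C(8,5-j)·2^(5-j) for j from 0 to 4.
= 1792 + 4480 + 2688 + 448 + 16 = 9424.

9424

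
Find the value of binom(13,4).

715

C(13,4) = (13·12·11·10) / 4! = 17160 / 24 = 715.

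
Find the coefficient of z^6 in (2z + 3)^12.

43110144

The general term is C(12,j)·(2z)^j·(3)^(12-j); the z^6 term has j = 6.
C(12,6) = 924.
Coefficient = C(12,6) · 2^6 · 3^6 = 924 · 64 · 729 = 43110144.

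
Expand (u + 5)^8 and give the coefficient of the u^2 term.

437500

The general term is C(8,j)·(u)^j·(5)^(8-j); the u^2 term has j = 2.
C(8,2) = 28.
Coefficient = C(8,2) · 5^6 = 28 · 15625 = 437500.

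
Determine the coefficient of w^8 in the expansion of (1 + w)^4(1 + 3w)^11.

6465987

Coefficient of w^8 = Σ_{j} C(4,j)·1^j·C(11,8-j)·3^(8-j) for j from 0 to 4.
= 1082565 + 2886840 + 2020788 + 449064 + 26730 = 6465987.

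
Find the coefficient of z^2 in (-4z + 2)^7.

10752

The general term is C(7,j)·(-4z)^j·(2)^(7-j); the z^2 term has j = 2.
C(7,2) = 21.
Coefficient = C(7,2) · (-4)^2 · 2^5 = 21 · 16 · 32 = 10752.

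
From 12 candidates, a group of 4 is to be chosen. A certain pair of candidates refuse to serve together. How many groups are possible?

450

All 4-subsets: C(12,4) = 495. Those containing both fixed elements: C(10,2) = 45.
495 − 45 = 450.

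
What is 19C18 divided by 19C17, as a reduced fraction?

C(n,k+1)/C(n,k) = (n−k)/(k+1) = (19−17)/(17+1) = 2/18 = 1/9.

1/9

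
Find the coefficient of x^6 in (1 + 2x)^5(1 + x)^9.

Coefficient of x^6 = Σ_{j} C(5,j)·2^j·C(9,6-j)·1^(6-j) for j from 0 to 5.
= 84 + 1260 + 5040 + 6720 + 2880 + 288 = 16272.

16272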